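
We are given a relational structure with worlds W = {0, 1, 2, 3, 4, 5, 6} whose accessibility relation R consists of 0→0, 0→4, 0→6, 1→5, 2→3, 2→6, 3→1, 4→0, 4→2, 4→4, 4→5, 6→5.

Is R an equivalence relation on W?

Reflexive: no — 1 is not related to itself.
Symmetric: no — 0 R 6 but not 6 R 0.
Transitive: no — 0 R 4 and 4 R 2, but not 0 R 2.
So R is not an equivalence relation.

No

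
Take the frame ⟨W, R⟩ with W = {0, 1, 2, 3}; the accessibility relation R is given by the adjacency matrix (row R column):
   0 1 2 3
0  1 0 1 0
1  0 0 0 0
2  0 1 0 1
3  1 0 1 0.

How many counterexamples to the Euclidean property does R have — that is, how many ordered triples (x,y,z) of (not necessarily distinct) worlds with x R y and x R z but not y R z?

8

Enumerating: (0,2,0), (0,2,2), (2,1,1), (2,1,3), (2,3,1), (2,3,3), (3,2,0), (3,2,2).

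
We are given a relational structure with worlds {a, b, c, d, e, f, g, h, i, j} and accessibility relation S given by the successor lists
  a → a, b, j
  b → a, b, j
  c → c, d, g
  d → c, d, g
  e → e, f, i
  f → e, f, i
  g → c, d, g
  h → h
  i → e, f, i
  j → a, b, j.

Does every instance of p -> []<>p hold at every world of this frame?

Axiom B corresponds to the accessibility relation being symmetric.
Symmetric: yes — every pair in S has its reverse in S.

Yes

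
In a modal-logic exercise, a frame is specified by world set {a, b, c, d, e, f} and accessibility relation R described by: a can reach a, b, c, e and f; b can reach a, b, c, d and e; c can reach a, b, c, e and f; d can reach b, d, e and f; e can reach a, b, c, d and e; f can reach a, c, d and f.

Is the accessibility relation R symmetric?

Symmetric: yes — every pair in R has its reverse in R.

Yes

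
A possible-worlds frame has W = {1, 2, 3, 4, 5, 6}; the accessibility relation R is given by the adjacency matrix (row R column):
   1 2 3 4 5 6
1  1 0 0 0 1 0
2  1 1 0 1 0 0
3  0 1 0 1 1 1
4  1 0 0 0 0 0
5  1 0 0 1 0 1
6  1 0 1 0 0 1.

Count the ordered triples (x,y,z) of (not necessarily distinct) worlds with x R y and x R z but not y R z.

25

Enumerating: (1,5,5), (2,1,2), (2,1,4), (2,4,2), (2,4,4), (3,2,5), (3,2,6), (3,4,2), (3,4,4), (3,4,5), (3,4,6), (3,5,2), … and 13 more.
Total: 25.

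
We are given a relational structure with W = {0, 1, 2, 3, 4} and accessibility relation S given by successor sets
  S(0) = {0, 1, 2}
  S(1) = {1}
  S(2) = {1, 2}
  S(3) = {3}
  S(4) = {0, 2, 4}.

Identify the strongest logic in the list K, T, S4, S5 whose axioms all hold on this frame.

T

Reflexive (axiom T): yes — every world is S-related to itself.
Transitive (axiom 4): no — 4 S 0 and 0 S 1, but not 4 S 1.
Euclidean (axiom 5): no — 0 S 1 and 0 S 2, but not 1 S 2.
So F validates K, T; S4 would additionally require S to be transitive. The strongest is T.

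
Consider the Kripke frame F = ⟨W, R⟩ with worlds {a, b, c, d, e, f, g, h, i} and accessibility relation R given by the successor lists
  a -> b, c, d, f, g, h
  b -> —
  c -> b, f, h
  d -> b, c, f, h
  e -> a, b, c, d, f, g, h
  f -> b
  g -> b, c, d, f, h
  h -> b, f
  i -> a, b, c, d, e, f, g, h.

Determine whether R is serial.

No

Serial: no — b has no R-successor.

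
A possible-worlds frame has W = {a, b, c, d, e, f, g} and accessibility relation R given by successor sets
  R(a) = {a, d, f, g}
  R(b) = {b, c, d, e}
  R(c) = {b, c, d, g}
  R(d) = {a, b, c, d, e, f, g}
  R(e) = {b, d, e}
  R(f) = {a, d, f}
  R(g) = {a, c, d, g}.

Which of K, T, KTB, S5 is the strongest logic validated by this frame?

Reflexive (axiom T): yes — every world is R-related to itself.
Symmetric (axiom B): yes — every pair in R has its reverse in R.
Euclidean (axiom 5): no — a R f and a R g, but not f R g.
So F validates K, T, KTB; S5 would additionally require R to be Euclidean. The strongest is KTB.

KTB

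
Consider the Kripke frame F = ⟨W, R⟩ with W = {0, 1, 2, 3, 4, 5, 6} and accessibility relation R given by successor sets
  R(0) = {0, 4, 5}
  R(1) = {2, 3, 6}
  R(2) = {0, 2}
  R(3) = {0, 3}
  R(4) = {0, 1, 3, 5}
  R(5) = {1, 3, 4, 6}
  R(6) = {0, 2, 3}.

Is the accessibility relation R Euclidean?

Euclidean: no — 1 R 2 and 1 R 3, but not 2 R 3.

No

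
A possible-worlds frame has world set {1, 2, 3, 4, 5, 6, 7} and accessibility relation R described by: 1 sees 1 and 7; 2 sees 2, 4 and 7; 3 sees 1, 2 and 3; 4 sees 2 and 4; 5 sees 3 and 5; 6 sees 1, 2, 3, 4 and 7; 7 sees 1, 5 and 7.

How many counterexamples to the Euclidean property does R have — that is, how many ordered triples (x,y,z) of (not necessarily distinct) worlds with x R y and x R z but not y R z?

Enumerating: (2,4,7), (2,7,2), (2,7,4), (3,1,2), (3,1,3), (3,2,1), (3,2,3), (5,3,5), (6,1,2), (6,1,3), (6,1,4), (6,2,1), … and 12 more.
Total: 24.

24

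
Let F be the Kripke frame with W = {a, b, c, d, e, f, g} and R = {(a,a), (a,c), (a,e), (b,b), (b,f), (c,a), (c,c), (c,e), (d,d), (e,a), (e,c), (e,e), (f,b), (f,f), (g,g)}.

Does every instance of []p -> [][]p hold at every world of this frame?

The schema 4 characterises exactly the transitive frames.
Transitive: yes — every two-step R-path is closed by a direct edge.

Yes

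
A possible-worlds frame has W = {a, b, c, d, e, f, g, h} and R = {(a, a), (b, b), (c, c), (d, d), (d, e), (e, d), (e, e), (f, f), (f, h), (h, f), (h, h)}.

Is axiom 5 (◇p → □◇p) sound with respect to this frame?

Yes

Axiom 5 corresponds to the accessibility relation being Euclidean.
Euclidean: yes — any two successors of a common world are R-related.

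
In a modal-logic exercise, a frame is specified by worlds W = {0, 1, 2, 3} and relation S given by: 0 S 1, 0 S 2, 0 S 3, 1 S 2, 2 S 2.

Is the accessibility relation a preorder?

Reflexive: no — 0 is not related to itself.
Transitive: yes — every two-step S-path is closed by a direct edge.
So S is not a preorder.

No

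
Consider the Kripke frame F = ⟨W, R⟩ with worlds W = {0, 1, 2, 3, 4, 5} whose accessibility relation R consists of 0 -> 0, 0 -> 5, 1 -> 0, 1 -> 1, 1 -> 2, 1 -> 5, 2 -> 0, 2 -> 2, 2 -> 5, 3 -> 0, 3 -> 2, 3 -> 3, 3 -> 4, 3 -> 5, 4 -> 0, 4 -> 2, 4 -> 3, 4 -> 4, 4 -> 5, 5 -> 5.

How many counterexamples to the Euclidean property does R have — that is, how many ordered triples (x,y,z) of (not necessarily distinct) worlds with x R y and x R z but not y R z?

28

Enumerating: (0,5,0), (1,0,1), (1,0,2), (1,2,1), (1,5,0), (1,5,1), (1,5,2), (2,0,2), (2,5,0), (2,5,2), (3,0,2), (3,0,3), … and 16 more.
Total: 28.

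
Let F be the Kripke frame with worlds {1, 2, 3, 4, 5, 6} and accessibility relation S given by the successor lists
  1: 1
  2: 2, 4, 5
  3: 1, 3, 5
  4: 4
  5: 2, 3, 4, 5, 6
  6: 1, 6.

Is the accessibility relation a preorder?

No

Reflexive: yes — every world is S-related to itself.
Transitive: no — 2 S 5 and 5 S 3, but not 2 S 3.
So S is not a preorder.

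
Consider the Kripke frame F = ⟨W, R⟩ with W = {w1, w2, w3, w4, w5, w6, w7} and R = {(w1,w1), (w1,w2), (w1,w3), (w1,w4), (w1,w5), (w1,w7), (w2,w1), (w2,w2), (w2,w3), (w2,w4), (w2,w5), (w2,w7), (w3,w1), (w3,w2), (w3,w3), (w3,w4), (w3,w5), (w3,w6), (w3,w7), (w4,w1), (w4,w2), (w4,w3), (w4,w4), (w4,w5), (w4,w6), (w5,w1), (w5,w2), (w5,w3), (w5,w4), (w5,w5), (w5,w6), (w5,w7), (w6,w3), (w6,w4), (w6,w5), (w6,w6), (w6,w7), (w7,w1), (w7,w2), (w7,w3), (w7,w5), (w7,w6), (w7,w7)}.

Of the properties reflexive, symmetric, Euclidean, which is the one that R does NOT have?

Euclidean

Reflexive: yes — every world is R-related to itself.
Symmetric: yes — every pair in R has its reverse in R.
Euclidean: no — w1 R w4 and w1 R w7, but not w4 R w7.
Only Euclidean fails.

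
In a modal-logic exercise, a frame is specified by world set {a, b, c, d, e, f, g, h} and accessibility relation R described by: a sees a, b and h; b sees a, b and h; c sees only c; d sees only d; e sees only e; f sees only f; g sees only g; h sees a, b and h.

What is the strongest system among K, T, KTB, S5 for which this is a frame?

S5

Reflexive (axiom T): yes — every world is R-related to itself.
Symmetric (axiom B): yes — every pair in R has its reverse in R.
Euclidean (axiom 5): yes — any two successors of a common world are R-related.
So F validates K, T, KTB, S5. The strongest is S5.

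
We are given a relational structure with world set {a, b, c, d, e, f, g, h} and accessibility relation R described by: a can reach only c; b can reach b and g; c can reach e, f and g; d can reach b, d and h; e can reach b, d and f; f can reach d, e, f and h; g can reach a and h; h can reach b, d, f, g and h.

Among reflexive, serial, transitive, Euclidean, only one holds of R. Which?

serial

Reflexive: no — a is not related to itself.
Serial: yes — every world has a successor (e.g. a R c).
Transitive: no — a R c and c R e, but not a R e.
Euclidean: no — c R e and c R g, but not e R g.
Only serial holds.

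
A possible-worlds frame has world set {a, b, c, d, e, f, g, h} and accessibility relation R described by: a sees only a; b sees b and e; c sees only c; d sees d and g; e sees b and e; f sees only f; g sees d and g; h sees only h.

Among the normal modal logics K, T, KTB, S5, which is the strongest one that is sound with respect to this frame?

Reflexive (axiom T): yes — every world is R-related to itself.
Symmetric (axiom B): yes — every pair in R has its reverse in R.
Euclidean (axiom 5): yes — any two successors of a common world are R-related.
So F validates K, T, KTB, S5. The strongest is S5.

S5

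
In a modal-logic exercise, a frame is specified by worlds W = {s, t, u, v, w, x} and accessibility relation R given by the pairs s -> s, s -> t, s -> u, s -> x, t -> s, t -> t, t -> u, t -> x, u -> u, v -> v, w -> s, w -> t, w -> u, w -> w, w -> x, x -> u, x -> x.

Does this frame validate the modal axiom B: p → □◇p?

Axiom B corresponds to the accessibility relation being symmetric.
Symmetric: no — s R u but not u R s.

No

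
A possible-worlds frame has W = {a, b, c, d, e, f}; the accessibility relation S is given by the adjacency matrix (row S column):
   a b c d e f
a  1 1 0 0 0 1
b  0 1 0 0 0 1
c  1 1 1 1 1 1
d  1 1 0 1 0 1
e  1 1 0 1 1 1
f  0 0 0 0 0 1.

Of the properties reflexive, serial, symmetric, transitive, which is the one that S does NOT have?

symmetric

Reflexive: yes — every world is S-related to itself.
Serial: yes — every world has a successor (e.g. a S a).
Symmetric: no — a S b but not b S a.
Transitive: yes — every two-step S-path is closed by a direct edge.
Only symmetric fails.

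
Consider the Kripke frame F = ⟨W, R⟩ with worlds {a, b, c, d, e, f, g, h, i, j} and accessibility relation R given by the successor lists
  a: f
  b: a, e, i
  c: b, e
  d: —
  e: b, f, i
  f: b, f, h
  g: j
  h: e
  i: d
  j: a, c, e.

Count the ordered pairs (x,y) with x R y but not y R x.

Enumerating: (a,f), (b,a), (b,i), (c,b), (c,e), (e,f), (e,i), (f,b), (f,h), (g,j), (h,e), (i,d), (j,a), (j,c), (j,e).

15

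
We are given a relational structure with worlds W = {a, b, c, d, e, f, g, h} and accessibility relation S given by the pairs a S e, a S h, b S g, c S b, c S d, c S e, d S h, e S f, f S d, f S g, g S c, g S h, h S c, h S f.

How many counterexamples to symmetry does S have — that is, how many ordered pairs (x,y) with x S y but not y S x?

Enumerating: (a,e), (a,h), (b,g), (c,b), (c,d), (c,e), (d,h), (e,f), (f,d), (f,g), (g,c), (g,h), (h,c), (h,f).

14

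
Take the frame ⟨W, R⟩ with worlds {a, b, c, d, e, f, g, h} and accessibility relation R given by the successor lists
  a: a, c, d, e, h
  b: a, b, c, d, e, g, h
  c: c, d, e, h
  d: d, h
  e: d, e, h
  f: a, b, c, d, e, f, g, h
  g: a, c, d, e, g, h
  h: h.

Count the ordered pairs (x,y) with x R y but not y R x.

28

Enumerating: (a,c), (a,d), (a,e), (a,h), (b,a), (b,c), (b,d), (b,e), (b,g), (b,h), (c,d), (c,e), … and 16 more.
Total: 28.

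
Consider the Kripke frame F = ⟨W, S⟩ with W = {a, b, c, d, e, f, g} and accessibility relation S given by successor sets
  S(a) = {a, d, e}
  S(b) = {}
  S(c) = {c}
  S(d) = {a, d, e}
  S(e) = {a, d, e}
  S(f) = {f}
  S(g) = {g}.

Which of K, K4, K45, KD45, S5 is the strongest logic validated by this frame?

Transitive (axiom 4): yes — every two-step S-path is closed by a direct edge.
Euclidean (axiom 5): yes — any two successors of a common world are S-related.
Serial (axiom D): no — b has no S-successor.
Reflexive (axiom T): no — b is not related to itself.
So F validates K, K4, K45; KD45 would additionally require S to be serial. The strongest is K45.

K45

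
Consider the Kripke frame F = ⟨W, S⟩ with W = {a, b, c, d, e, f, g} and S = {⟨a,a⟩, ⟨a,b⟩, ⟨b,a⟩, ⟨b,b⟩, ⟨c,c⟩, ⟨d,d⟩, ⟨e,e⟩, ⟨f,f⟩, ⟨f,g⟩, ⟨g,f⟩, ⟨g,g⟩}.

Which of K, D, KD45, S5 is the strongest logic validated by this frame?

S5

Serial (axiom D): yes — every world has a successor (e.g. a S a).
Euclidean (axiom 5): yes — any two successors of a common world are S-related.
Transitive (axiom 4): yes — every two-step S-path is closed by a direct edge.
Reflexive (axiom T): yes — every world is S-related to itself.
So F validates K, D, KD45, S5. The strongest is S5.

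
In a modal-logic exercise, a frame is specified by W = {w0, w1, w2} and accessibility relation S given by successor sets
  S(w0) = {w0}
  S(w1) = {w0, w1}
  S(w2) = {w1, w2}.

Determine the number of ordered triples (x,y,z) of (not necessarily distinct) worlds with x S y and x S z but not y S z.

Enumerating: (w1,w0,w1), (w2,w1,w2).

2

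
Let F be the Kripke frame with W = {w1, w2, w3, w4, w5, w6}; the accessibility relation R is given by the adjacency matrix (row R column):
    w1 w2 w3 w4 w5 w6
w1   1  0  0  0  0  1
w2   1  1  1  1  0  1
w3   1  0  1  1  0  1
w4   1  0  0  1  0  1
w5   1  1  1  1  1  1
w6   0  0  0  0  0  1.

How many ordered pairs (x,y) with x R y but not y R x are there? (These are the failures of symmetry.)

15

Enumerating: (w1,w6), (w2,w1), (w2,w3), (w2,w4), (w2,w6), (w3,w1), (w3,w4), (w3,w6), (w4,w1), (w4,w6), (w5,w1), (w5,w2), (w5,w3), (w5,w4), (w5,w6).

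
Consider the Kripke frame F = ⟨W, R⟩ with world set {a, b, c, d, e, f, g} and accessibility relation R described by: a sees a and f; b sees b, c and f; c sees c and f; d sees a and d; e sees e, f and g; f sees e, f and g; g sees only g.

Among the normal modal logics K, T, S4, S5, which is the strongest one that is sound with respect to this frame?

Reflexive (axiom T): yes — every world is R-related to itself.
Transitive (axiom 4): no — a R f and f R e, but not a R e.
Euclidean (axiom 5): no — b R f and b R c, but not f R c.
So F validates K, T; S4 would additionally require R to be transitive. The strongest is T.

T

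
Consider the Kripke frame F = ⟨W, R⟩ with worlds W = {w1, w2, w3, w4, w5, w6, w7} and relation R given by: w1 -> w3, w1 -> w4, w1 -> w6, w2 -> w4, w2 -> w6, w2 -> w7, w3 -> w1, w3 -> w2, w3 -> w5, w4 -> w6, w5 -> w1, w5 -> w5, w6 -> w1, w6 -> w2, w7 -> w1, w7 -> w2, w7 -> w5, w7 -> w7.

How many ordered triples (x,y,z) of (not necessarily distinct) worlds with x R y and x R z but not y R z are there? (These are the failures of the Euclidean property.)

Enumerating: (w1,w3,w3), (w1,w3,w4), (w1,w3,w6), (w1,w4,w3), (w1,w4,w4), (w1,w6,w3), (w1,w6,w4), (w1,w6,w6), (w2,w4,w4), (w2,w4,w7), (w2,w6,w4), (w2,w6,w6), … and 26 more.
Total: 38.

38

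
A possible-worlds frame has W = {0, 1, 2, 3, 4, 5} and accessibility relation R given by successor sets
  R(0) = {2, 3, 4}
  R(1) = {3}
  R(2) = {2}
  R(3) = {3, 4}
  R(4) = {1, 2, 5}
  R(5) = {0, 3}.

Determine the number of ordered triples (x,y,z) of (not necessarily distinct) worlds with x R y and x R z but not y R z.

Enumerating: (0,2,3), (0,2,4), (0,3,2), (0,4,3), (0,4,4), (3,4,3), (3,4,4), (4,1,1), (4,1,2), (4,1,5), (4,2,1), (4,2,5), (4,5,1), (4,5,2), (4,5,5), (5,0,0), (5,3,0).

17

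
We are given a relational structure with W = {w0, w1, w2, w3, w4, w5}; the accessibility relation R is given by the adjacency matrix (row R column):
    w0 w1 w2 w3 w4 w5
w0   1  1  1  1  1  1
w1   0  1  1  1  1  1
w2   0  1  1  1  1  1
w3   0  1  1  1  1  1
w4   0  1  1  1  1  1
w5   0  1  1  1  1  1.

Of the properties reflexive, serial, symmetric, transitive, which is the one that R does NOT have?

Reflexive: yes — every world is R-related to itself.
Serial: yes — every world has a successor (e.g. w0 R w0).
Symmetric: no — w0 R w1 but not w1 R w0.
Transitive: yes — every two-step R-path is closed by a direct edge.
Only symmetric fails.

symmetric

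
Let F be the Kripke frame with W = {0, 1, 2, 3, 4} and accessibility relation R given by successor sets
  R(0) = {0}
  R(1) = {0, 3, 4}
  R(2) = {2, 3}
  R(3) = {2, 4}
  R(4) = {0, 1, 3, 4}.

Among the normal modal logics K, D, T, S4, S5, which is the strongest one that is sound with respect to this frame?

Serial (axiom D): yes — every world has a successor (e.g. 0 R 0).
Reflexive (axiom T): no — 1 is not related to itself.
Transitive (axiom 4): no — 1 R 3 and 3 R 2, but not 1 R 2.
Euclidean (axiom 5): no — 1 R 0 and 1 R 3, but not 0 R 3.
So F validates K, D; T would additionally require R to be reflexive. The strongest is D.

D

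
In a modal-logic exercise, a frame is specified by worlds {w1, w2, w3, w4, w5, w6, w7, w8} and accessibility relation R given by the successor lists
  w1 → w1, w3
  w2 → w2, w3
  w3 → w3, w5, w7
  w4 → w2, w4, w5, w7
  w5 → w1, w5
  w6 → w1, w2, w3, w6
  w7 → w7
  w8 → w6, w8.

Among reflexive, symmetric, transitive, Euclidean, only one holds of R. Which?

Reflexive: yes — every world is R-related to itself.
Symmetric: no — w1 R w3 but not w3 R w1.
Transitive: no — w1 R w3 and w3 R w5, but not w1 R w5.
Euclidean: no — w3 R w5 and w3 R w7, but not w5 R w7.
Only reflexive holds.

reflexive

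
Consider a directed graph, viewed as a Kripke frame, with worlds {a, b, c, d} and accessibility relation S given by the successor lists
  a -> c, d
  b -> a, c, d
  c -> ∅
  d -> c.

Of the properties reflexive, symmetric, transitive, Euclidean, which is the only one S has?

transitive

Reflexive: no — a is not related to itself.
Symmetric: no — a S c but not c S a.
Transitive: yes — every two-step S-path is closed by a direct edge.
Euclidean: no — a S c and a S d, but not c S d.
Only transitive holds.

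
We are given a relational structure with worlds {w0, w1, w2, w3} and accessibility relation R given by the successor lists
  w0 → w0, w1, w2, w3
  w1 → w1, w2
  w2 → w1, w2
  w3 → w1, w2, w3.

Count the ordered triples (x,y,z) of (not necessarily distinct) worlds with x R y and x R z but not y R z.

7

Enumerating: (w0,w1,w0), (w0,w1,w3), (w0,w2,w0), (w0,w2,w3), (w0,w3,w0), (w3,w1,w3), (w3,w2,w3).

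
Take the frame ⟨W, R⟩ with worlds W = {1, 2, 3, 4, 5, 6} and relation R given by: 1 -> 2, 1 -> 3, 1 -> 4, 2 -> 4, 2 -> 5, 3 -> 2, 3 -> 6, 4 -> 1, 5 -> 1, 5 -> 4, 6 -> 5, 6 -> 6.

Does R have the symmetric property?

Symmetric: no — 1 R 2 but not 2 R 1.

No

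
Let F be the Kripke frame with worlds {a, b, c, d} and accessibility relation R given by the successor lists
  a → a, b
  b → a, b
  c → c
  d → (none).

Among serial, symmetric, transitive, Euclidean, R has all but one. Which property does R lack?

Serial: no — d has no R-successor.
Symmetric: yes — every pair in R has its reverse in R.
Transitive: yes — every two-step R-path is closed by a direct edge.
Euclidean: yes — any two successors of a common world are R-related.
Only serial fails.

serial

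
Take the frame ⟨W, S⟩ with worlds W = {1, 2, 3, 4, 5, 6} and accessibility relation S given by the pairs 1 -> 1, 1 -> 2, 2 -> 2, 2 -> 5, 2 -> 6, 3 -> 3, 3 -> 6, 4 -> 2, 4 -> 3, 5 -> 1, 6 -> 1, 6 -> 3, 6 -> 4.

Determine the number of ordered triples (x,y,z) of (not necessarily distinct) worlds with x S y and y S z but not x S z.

Enumerating: (1,2,5), (1,2,6), (2,5,1), (2,6,1), (2,6,3), (2,6,4), (3,6,1), (3,6,4), (4,2,5), (4,2,6), (4,3,6), (5,1,2), (6,1,2), (6,3,6), (6,4,2).

15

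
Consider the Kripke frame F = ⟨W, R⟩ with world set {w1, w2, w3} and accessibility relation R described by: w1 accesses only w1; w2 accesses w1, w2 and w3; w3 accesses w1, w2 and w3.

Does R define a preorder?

Yes

Reflexive: yes — every world is R-related to itself.
Transitive: yes — every two-step R-path is closed by a direct edge.
So R is a preorder.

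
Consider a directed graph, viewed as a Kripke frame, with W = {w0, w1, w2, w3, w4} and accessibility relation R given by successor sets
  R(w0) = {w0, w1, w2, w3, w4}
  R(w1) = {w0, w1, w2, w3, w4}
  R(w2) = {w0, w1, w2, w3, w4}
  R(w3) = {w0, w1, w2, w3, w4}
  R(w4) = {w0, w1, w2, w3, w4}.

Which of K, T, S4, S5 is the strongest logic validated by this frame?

S5

Reflexive (axiom T): yes — every world is R-related to itself.
Transitive (axiom 4): yes — every two-step R-path is closed by a direct edge.
Euclidean (axiom 5): yes — any two successors of a common world are R-related.
So F validates K, T, S4, S5. The strongest is S5.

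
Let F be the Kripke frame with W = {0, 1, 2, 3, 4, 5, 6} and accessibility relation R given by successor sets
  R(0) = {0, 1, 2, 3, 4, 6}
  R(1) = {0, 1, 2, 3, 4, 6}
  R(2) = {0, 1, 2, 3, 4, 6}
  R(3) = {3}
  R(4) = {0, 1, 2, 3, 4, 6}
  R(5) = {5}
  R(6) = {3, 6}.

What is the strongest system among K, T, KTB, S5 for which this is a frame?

T

Reflexive (axiom T): yes — every world is R-related to itself.
Symmetric (axiom B): no — 0 R 3 but not 3 R 0.
Euclidean (axiom 5): no — 0 R 3 and 0 R 1, but not 3 R 1.
So F validates K, T; KTB would additionally require R to be symmetric. The strongest is T.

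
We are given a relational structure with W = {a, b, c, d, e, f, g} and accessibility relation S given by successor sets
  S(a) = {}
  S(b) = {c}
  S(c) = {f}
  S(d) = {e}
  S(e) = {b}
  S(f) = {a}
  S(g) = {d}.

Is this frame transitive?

Transitive: no — b S c and c S f, but not b S f.

No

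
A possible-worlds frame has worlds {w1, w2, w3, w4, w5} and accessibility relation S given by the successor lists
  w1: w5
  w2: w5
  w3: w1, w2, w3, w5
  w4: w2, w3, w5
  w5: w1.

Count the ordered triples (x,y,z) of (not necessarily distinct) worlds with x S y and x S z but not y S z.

Enumerating: (w1,w5,w5), (w2,w5,w5), (w3,w1,w1), (w3,w1,w2), (w3,w1,w3), (w3,w2,w1), (w3,w2,w2), (w3,w2,w3), (w3,w5,w2), (w3,w5,w3), (w3,w5,w5), (w4,w2,w2), (w4,w2,w3), (w4,w5,w2), (w4,w5,w3), (w4,w5,w5), (w5,w1,w1).

17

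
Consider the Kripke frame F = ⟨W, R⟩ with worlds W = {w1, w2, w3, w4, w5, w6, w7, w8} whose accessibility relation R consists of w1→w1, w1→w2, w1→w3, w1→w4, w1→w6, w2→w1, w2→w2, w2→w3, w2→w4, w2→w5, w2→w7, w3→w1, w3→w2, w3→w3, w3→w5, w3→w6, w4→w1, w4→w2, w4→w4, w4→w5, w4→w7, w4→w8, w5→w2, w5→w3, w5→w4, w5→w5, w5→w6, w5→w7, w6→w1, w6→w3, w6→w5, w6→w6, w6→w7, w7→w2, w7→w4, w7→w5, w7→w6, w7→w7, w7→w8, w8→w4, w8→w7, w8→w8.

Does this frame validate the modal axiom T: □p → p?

Yes

Axiom T corresponds to the accessibility relation being reflexive.
Reflexive: yes — every world is R-related to itself.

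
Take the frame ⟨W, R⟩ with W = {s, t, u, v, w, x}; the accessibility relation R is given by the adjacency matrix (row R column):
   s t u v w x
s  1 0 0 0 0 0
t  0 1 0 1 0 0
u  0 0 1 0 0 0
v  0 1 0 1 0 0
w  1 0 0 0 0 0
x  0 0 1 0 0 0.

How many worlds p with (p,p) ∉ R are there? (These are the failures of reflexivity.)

Enumerating: w, x.

2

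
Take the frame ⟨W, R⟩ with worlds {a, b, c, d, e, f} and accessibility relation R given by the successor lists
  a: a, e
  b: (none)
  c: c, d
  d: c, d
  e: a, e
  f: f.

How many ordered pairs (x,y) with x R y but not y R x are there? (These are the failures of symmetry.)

0

R is symmetric; there are no such tuples.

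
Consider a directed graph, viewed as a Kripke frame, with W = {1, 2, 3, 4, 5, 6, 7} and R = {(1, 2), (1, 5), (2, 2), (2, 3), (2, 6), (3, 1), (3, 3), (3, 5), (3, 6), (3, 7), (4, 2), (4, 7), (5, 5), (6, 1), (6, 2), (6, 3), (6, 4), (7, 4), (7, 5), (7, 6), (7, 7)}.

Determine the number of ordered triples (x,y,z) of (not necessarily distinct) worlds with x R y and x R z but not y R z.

Enumerating: (1,2,5), (1,5,2), (2,3,2), (2,6,6), (3,1,1), (3,1,3), (3,1,6), (3,1,7), (3,5,1), (3,5,3), (3,5,6), (3,5,7), … and 26 more.
Total: 38.

38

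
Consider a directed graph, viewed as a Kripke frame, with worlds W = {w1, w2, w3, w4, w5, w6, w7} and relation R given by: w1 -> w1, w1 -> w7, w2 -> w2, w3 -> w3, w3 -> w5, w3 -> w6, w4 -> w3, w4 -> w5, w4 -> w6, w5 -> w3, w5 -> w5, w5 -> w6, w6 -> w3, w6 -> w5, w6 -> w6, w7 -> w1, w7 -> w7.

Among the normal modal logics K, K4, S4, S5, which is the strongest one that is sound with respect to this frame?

K4

Transitive (axiom 4): yes — every two-step R-path is closed by a direct edge.
Reflexive (axiom T): no — w4 is not related to itself.
Euclidean (axiom 5): yes — any two successors of a common world are R-related.
So F validates K, K4; S4 would additionally require R to be reflexive. The strongest is K4.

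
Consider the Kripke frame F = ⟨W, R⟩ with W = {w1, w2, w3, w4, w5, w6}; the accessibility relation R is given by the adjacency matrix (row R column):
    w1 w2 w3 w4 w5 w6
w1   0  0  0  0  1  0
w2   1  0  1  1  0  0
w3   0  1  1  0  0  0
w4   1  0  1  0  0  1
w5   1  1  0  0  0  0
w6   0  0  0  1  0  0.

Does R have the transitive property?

Transitive: no — w1 R w5 and w5 R w2, but not w1 R w2.

No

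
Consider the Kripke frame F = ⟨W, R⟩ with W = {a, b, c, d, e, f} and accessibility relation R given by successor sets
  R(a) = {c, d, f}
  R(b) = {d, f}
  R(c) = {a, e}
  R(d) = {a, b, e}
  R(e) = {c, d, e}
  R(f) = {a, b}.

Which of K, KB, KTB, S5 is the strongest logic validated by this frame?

KB

Symmetric (axiom B): yes — every pair in R has its reverse in R.
Reflexive (axiom T): no — a is not related to itself.
Euclidean (axiom 5): no — a R c and a R d, but not c R d.
So F validates K, KB; KTB would additionally require R to be reflexive. The strongest is KB.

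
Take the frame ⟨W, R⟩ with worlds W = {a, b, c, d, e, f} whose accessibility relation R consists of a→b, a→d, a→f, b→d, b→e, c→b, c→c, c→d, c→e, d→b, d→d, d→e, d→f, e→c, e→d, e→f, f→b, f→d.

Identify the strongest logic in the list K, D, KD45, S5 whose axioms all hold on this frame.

D

Serial (axiom D): yes — every world has a successor (e.g. a R b).
Euclidean (axiom 5): no — a R b and a R f, but not b R f.
Transitive (axiom 4): no — a R b and b R e, but not a R e.
Reflexive (axiom T): no — a is not related to itself.
So F validates K, D; KD45 would additionally require R to be Euclidean and transitive. The strongest is D.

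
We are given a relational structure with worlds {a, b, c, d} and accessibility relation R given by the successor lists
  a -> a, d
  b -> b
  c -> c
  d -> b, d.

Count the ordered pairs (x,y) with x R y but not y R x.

Enumerating: (a,d), (d,b).

2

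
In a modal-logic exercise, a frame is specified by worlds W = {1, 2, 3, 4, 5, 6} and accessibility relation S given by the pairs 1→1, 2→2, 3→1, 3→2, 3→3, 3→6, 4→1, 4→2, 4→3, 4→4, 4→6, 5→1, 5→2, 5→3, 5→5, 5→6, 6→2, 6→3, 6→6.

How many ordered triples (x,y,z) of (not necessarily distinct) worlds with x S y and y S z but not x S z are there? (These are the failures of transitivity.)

1

Enumerating: (6,3,1).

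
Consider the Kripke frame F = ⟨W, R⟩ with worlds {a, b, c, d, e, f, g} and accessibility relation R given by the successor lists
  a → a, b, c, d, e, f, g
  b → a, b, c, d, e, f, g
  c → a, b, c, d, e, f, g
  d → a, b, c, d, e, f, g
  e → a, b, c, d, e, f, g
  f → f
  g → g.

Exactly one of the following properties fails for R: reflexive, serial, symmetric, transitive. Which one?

Reflexive: yes — every world is R-related to itself.
Serial: yes — every world has a successor (e.g. a R a).
Symmetric: no — a R f but not f R a.
Transitive: yes — every two-step R-path is closed by a direct edge.
Only symmetric fails.

symmetric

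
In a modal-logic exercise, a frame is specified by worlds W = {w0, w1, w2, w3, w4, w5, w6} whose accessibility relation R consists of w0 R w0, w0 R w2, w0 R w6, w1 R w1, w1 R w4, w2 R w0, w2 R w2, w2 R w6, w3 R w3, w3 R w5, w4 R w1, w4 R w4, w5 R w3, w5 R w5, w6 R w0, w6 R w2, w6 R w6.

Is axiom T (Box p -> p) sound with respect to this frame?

Yes

By correspondence theory, T is valid on a frame iff R is reflexive.
Reflexive: yes — every world is R-related to itself.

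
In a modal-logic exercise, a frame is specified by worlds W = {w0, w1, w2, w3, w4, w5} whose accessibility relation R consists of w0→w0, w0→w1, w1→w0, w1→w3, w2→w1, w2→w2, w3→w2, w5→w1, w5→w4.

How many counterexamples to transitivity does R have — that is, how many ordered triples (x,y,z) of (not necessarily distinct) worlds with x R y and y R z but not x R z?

8

Enumerating: (w0,w1,w3), (w1,w0,w1), (w1,w3,w2), (w2,w1,w0), (w2,w1,w3), (w3,w2,w1), (w5,w1,w0), (w5,w1,w3).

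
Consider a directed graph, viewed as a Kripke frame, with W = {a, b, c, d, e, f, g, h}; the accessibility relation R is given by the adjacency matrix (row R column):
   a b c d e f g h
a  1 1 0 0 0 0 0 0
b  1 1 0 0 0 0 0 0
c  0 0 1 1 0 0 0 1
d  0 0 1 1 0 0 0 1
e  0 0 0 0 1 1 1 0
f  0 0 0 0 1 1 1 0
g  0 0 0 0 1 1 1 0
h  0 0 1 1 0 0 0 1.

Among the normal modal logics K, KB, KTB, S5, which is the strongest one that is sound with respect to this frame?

S5

Symmetric (axiom B): yes — every pair in R has its reverse in R.
Reflexive (axiom T): yes — every world is R-related to itself.
Euclidean (axiom 5): yes — any two successors of a common world are R-related.
So F validates K, KB, KTB, S5. The strongest is S5.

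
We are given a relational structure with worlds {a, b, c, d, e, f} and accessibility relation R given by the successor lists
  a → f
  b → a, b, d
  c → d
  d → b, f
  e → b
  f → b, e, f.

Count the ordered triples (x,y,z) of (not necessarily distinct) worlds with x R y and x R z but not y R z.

11

Enumerating: (b,a,a), (b,a,b), (b,a,d), (b,d,a), (b,d,d), (c,d,d), (d,b,f), (f,b,e), (f,b,f), (f,e,e), (f,e,f).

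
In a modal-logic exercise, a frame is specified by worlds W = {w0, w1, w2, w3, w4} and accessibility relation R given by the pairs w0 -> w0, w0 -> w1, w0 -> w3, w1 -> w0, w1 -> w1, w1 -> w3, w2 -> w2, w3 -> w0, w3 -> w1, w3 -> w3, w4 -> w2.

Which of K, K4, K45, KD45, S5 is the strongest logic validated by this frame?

KD45

Transitive (axiom 4): yes — every two-step R-path is closed by a direct edge.
Euclidean (axiom 5): yes — any two successors of a common world are R-related.
Serial (axiom D): yes — every world has a successor (e.g. w0 R w0).
Reflexive (axiom T): no — w4 is not related to itself.
So F validates K, K4, K45, KD45; S5 would additionally require R to be reflexive. The strongest is KD45.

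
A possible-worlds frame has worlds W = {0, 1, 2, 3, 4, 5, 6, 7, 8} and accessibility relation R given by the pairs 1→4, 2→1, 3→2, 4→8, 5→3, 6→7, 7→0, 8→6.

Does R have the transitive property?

Transitive: no — 1 R 4 and 4 R 8, but not 1 R 8.

No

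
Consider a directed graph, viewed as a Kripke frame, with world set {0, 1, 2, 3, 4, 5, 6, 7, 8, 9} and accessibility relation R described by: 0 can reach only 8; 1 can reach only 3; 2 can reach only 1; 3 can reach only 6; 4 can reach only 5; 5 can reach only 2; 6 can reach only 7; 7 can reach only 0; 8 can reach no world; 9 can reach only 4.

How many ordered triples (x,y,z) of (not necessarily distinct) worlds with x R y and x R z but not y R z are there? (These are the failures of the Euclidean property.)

9

Enumerating: (0,8,8), (1,3,3), (2,1,1), (3,6,6), (4,5,5), (5,2,2), (6,7,7), (7,0,0), (9,4,4).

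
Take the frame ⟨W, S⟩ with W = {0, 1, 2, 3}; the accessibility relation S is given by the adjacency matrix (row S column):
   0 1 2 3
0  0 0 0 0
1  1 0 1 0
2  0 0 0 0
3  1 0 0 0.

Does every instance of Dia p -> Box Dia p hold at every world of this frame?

No

By correspondence theory, 5 is valid on a frame iff S is Euclidean.
Euclidean: no — 1 S 0 and 1 S 2, but not 0 S 2.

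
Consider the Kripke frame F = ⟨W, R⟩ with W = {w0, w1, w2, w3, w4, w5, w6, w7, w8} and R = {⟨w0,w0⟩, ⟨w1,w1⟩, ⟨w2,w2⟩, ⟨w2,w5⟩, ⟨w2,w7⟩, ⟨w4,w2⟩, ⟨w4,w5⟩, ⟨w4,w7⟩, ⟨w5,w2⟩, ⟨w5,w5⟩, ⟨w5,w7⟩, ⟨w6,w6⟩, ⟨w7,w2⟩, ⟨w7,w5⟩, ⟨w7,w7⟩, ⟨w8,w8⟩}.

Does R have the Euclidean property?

Yes

Euclidean: yes — any two successors of a common world are R-related.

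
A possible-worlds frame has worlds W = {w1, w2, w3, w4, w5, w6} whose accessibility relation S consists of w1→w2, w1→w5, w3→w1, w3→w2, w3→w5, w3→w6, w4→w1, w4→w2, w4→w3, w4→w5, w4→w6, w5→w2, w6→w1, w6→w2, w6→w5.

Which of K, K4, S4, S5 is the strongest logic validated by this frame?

K4

Transitive (axiom 4): yes — every two-step S-path is closed by a direct edge.
Reflexive (axiom T): no — w1 is not related to itself.
Euclidean (axiom 5): no — w1 S w2 and w1 S w5, but not w2 S w5.
So F validates K, K4; S4 would additionally require S to be reflexive. The strongest is K4.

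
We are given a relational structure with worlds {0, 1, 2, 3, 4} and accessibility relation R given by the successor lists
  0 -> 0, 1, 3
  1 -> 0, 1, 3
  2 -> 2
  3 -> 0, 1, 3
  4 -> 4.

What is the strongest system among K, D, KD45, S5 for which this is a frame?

S5

Serial (axiom D): yes — every world has a successor (e.g. 0 R 0).
Euclidean (axiom 5): yes — any two successors of a common world are R-related.
Transitive (axiom 4): yes — every two-step R-path is closed by a direct edge.
Reflexive (axiom T): yes — every world is R-related to itself.
So F validates K, D, KD45, S5. The strongest is S5.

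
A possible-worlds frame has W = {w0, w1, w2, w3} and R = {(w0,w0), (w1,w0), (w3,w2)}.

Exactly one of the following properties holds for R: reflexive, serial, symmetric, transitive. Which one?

transitive

Reflexive: no — w1 is not related to itself.
Serial: no — w2 has no R-successor.
Symmetric: no — w1 R w0 but not w0 R w1.
Transitive: yes — every two-step R-path is closed by a direct edge.
Only transitive holds.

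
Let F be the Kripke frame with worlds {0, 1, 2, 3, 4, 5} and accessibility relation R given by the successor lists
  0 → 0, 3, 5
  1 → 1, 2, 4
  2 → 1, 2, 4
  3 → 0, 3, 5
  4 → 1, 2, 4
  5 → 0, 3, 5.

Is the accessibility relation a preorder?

Reflexive: yes — every world is R-related to itself.
Transitive: yes — every two-step R-path is closed by a direct edge.
So R is a preorder.

Yes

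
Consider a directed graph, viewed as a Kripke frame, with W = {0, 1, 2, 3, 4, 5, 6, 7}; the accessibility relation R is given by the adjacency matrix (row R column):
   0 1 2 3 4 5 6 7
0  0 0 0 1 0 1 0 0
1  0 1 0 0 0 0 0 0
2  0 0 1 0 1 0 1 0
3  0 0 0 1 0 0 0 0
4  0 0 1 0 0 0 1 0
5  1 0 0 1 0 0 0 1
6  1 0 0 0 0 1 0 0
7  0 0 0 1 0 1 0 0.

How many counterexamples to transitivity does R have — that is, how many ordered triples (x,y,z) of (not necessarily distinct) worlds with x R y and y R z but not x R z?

Enumerating: (0,5,0), (0,5,7), (2,6,0), (2,6,5), (4,2,4), (4,6,0), (4,6,5), (5,0,5), (5,7,5), (6,0,3), (6,5,3), (6,5,7), (7,5,0), (7,5,7).

14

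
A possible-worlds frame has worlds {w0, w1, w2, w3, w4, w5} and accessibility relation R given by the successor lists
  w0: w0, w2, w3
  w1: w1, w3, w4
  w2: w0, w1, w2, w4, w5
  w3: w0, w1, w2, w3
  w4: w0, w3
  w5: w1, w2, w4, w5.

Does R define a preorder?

Reflexive: no — w4 is not related to itself.
Transitive: no — w0 R w2 and w2 R w1, but not w0 R w1.
So R is not a preorder.

No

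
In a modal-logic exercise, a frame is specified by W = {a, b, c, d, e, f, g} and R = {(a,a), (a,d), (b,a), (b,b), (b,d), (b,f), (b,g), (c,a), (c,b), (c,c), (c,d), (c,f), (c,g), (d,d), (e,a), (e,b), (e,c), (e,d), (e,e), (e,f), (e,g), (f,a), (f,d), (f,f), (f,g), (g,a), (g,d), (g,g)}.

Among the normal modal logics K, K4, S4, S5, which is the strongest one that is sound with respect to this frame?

S4

Transitive (axiom 4): yes — every two-step R-path is closed by a direct edge.
Reflexive (axiom T): yes — every world is R-related to itself.
Euclidean (axiom 5): no — b R a and b R f, but not a R f.
So F validates K, K4, S4; S5 would additionally require R to be Euclidean. The strongest is S4.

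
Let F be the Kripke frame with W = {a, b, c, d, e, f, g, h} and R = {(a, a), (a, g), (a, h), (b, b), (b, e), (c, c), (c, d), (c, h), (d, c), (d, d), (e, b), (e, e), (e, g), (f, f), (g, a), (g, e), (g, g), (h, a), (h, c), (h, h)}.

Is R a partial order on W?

No

Reflexive: yes — every world is R-related to itself.
Transitive: no — a R g and g R e, but not a R e.
Antisymmetric: no — a R g and g R a with a ≠ g.
So R is not a partial order.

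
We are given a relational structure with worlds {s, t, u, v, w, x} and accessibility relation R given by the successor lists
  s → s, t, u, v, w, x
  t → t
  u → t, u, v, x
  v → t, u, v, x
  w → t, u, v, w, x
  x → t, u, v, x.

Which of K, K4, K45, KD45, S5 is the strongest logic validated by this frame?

Transitive (axiom 4): yes — every two-step R-path is closed by a direct edge.
Euclidean (axiom 5): no — s R t and s R u, but not t R u.
Serial (axiom D): yes — every world has a successor (e.g. s R s).
Reflexive (axiom T): yes — every world is R-related to itself.
So F validates K, K4; K45 would additionally require R to be Euclidean. The strongest is K4.

K4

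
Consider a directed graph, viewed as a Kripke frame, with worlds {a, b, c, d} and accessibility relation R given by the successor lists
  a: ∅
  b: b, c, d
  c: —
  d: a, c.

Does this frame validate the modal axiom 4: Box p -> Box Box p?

Axiom 4 corresponds to the accessibility relation being transitive.
Transitive: no — b R d and d R a, but not b R a.

No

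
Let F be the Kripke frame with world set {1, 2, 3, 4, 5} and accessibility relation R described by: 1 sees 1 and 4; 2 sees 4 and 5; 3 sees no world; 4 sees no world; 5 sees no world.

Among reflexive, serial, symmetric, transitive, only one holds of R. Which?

Reflexive: no — 2 is not related to itself.
Serial: no — 3 has no R-successor.
Symmetric: no — 1 R 4 but not 4 R 1.
Transitive: yes — every two-step R-path is closed by a direct edge.
Only transitive holds.

transitive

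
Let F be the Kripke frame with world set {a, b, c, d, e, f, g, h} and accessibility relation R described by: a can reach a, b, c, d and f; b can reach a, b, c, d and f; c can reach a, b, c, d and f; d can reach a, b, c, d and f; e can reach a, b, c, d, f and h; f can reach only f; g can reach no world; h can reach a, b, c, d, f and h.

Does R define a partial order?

No

Reflexive: no — e is not related to itself.
Transitive: yes — every two-step R-path is closed by a direct edge.
Antisymmetric: no — a R b and b R a with a ≠ b.
So R is not a partial order.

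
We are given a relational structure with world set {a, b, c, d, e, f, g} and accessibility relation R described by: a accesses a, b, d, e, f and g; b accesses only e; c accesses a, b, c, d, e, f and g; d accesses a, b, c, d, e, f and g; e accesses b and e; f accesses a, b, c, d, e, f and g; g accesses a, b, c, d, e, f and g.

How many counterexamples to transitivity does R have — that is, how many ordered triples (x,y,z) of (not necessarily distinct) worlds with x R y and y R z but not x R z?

4

Enumerating: (a,d,c), (a,f,c), (a,g,c), (b,e,b).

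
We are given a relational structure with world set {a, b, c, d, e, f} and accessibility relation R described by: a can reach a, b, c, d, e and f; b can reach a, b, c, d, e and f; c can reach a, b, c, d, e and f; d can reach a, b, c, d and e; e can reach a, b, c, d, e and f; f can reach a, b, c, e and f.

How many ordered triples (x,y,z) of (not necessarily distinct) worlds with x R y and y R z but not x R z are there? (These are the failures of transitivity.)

8

Enumerating: (d,a,f), (d,b,f), (d,c,f), (d,e,f), (f,a,d), (f,b,d), (f,c,d), (f,e,d).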